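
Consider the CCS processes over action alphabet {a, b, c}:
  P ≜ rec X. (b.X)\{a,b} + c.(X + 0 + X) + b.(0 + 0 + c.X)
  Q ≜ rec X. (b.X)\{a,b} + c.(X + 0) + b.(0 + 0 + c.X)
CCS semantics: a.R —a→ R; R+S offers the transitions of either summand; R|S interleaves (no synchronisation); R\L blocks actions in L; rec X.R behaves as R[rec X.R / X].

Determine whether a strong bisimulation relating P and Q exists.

YES

LTS(P): 3 reachable states
  u0 = rec X. (b.X)\{a,b} + c.(X + 0 + X) + b.(0 + 0 + c.X) | —b→ u1, —c→ u2
  u1 = 0 + 0 + c.(rec X. (b.X)\{a,b} + c.(X + 0 + X) + b.(0 + 0 + c.X)) | —c→ u0
  u2 = (rec X. (b.X)\{a,b} + c.(X + 0 + X) + b.(0 + 0 + c.X)) + 0 + (rec X. (b.X)\{a,b} + c.(X + 0 + X) + b.(0 + 0 + c.X)) | —b→ u1, —c→ u2
LTS(Q): 3 reachable states
  v0 = rec X. (b.X)\{a,b} + c.(X + 0) + b.(0 + 0 + c.X) | —b→ v1, —c→ v2
  v1 = 0 + 0 + c.(rec X. (b.X)\{a,b} + c.(X + 0) + b.(0 + 0 + c.X)) | —c→ v0
  v2 = (rec X. (b.X)\{a,b} + c.(X + 0) + b.(0 + 0 + c.X)) + 0 | —b→ v1, —c→ v2
Coarsest stable partition (strong bisimilarity classes):
  B0 = {u0, u2, v0, v2}
  B1 = {u1, v1}
u0 ∈ B0, v0 ∈ B0 → same block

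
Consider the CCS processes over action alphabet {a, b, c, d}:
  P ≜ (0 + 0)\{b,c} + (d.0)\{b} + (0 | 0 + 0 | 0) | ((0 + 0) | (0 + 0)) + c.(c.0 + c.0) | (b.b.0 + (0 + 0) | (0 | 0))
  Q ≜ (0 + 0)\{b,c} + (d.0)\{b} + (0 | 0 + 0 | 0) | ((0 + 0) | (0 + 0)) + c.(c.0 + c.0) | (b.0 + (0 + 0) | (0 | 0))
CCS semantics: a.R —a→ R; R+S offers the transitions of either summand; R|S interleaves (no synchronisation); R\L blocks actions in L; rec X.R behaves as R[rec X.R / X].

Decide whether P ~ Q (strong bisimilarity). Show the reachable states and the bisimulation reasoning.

Reachable graph of P (10 states):
  m0 = (0 + 0)\{b,c} + (d.0)\{b} + (0 | 0 + 0 | 0) | ((0 + 0) | (0 + 0)) + c.(c.0 + c.0) | (b.b.0 + (0 + 0) | (0 | 0)) :: =b=> m1, =c=> m2, =d=> m3
  m1 = c.(c.0 + c.0) | b.0 :: =b=> m4, =c=> m5
  m2 = (c.0 + c.0) | (b.b.0 + (0 + 0) | (0 | 0)) :: =b=> m5, =c=> m6
  m3 = 0\{b} :: ·
  m4 = c.(c.0 + c.0) | 0 :: =c=> m7
  m5 = (c.0 + c.0) | b.0 :: =b=> m7, =c=> m8
  m6 = 0 | (b.b.0 + (0 + 0) | (0 | 0)) :: =b=> m8
  m7 = (c.0 + c.0) | 0 :: =c=> m9
  m8 = 0 | b.0 :: =b=> m9
  m9 = 0 | 0 :: ·
Reachable graph of Q (7 states):
  n0 = (0 + 0)\{b,c} + (d.0)\{b} + (0 | 0 + 0 | 0) | ((0 + 0) | (0 + 0)) + c.(c.0 + c.0) | (b.0 + (0 + 0) | (0 | 0)) :: =b=> n1, =c=> n2, =d=> n3
  n1 = c.(c.0 + c.0) | 0 :: =c=> n4
  n2 = (c.0 + c.0) | (b.0 + (0 + 0) | (0 | 0)) :: =b=> n4, =c=> n5
  n3 = 0\{b} :: ·
  n4 = (c.0 + c.0) | 0 :: =c=> n6
  n5 = 0 | (b.0 + (0 + 0) | (0 | 0)) :: =b=> n6
  n6 = 0 | 0 :: ·
Bisimilarity quotient blocks:
  B0 = {m0}
  B1 = {m2}
  B2 = {m6}
  B3 = {m8, n5}
  B4 = {m3, m9, n3, n6}
  B5 = {m5, n2}
  B6 = {m7, n4}
  B7 = {m1}
  B8 = {m4, n1}
  B9 = {n0}
m0 ∈ B0, n0 ∈ B9 → different blocks

NO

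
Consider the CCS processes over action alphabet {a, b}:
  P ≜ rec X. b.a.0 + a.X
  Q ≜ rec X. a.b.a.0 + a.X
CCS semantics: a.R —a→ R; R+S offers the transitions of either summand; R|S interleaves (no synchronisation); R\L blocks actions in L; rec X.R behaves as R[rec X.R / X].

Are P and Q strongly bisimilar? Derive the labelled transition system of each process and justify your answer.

NO

LTS(P): 3 reachable states
  s0 = rec X. b.a.0 + a.X → ··a··> s0, ··b··> s1
  s1 = a.0 → ··a··> s2
  s2 = 0 → ∅
LTS(Q): 4 reachable states
  t0 = rec X. a.b.a.0 + a.X → ··a··> t0, ··a··> t1
  t1 = b.a.0 → ··b··> t2
  t2 = a.0 → ··a··> t3
  t3 = 0 → ∅
Bisimilarity quotient blocks:
  B0 = {s0}
  B1 = {s1, t2}
  B2 = {s2, t3}
  B3 = {t0}
  B4 = {t1}
s0 ∈ B0, t0 ∈ B3 → different blocks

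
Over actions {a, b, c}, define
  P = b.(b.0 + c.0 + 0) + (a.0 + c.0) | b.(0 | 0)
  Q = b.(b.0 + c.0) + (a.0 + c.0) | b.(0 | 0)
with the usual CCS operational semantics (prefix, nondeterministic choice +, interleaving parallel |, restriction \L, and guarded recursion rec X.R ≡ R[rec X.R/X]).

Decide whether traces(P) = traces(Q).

YES

Reachable graph of P (6 states):
  u0 = b.(b.0 + c.0 + 0) + (a.0 + c.0) | b.(0 | 0) has moves ··a··> u1, ··b··> u2, ··b··> u3, ··c··> u1
  u1 = 0 | b.(0 | 0) has moves ··b··> u4
  u2 = (a.0 + c.0) | (0 | 0) has moves ··a··> u4, ··c··> u4
  u3 = b.0 + c.0 + 0 has moves ··b··> u5, ··c··> u5
  u4 = 0 | (0 | 0) has moves (no moves)
  u5 = 0 has moves (no moves)
Reachable graph of Q (6 states):
  v0 = b.(b.0 + c.0) + (a.0 + c.0) | b.(0 | 0) has moves ··a··> v1, ··b··> v2, ··b··> v3, ··c··> v1
  v1 = 0 | b.(0 | 0) has moves ··b··> v4
  v2 = (a.0 + c.0) | (0 | 0) has moves ··a··> v4, ··c··> v4
  v3 = b.0 + c.0 has moves ··b··> v5, ··c··> v5
  v4 = 0 | (0 | 0) has moves (no moves)
  v5 = 0 has moves (no moves)
Partition-refinement fixed point:
  B0 = {u0, v0}
  B1 = {u3, v3}
  B2 = {u4, u5, v4, v5}
  B3 = {u1, v1}
  B4 = {u2, v2}
u0 ∈ B0, v0 ∈ B0 → same block
Bisimilar ⇒ trace-equivalent.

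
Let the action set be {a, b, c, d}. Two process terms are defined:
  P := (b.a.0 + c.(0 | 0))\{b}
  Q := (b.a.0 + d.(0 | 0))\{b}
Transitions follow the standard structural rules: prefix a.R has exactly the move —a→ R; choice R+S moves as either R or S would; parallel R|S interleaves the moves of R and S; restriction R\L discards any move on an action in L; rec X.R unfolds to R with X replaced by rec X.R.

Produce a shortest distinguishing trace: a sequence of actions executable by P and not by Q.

c

LTS(P): 2 reachable states
  s0 = (b.a.0 + c.(0 | 0))\{b} :: -c-> s1
  s1 = (0 | 0)\{b} :: deadlocked
LTS(Q): 2 reachable states
  t0 = (b.a.0 + d.(0 | 0))\{b} :: -d-> t1
  t1 = (0 | 0)\{b} :: deadlocked
Run σ = ⟨c⟩ on P: start {s0}
  [1] c ⇒ {s1}
  ✓ P
Run σ = ⟨c⟩ on Q: start {t0}
  [1] c ⇒ ∅  — Q cannot continue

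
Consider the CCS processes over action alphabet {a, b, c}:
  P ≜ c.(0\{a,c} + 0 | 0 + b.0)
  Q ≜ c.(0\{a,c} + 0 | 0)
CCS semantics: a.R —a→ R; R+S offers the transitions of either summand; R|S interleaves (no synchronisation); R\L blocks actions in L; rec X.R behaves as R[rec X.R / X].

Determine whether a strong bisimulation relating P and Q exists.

P ≁ Q

LTS(P): 3 reachable states
  s0 = c.(0\{a,c} + 0 | 0 + b.0) :: —c→ s1
  s1 = 0\{a,c} + 0 | 0 + b.0 :: —b→ s2
  s2 = 0 :: ·
LTS(Q): 2 reachable states
  t0 = c.(0\{a,c} + 0 | 0) :: —c→ t1
  t1 = 0\{a,c} + 0 | 0 :: ·
Bisimilarity quotient blocks:
  B0 = {s0}
  B1 = {s1}
  B2 = {s2, t1}
  B3 = {t0}
s0 ∈ B0, t0 ∈ B3 → different blocks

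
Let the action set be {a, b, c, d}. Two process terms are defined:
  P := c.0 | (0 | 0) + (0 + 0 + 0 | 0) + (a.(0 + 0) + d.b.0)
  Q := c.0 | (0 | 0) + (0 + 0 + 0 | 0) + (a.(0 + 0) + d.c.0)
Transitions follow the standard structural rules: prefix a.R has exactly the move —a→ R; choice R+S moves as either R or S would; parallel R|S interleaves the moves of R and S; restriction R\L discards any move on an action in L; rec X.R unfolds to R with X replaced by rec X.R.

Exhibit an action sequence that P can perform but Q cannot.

db

Reachable graph of P (5 states):
  s0 = c.0 | (0 | 0) + (0 + 0 + 0 | 0) + (a.(0 + 0) + d.b.0) → —a→ s1, —c→ s2, —d→ s3
  s1 = 0 + 0 → deadlocked
  s2 = 0 | (0 | 0) → deadlocked
  s3 = b.0 → —b→ s4
  s4 = 0 → deadlocked
Reachable graph of Q (5 states):
  t0 = c.0 | (0 | 0) + (0 + 0 + 0 | 0) + (a.(0 + 0) + d.c.0) → —a→ t1, —c→ t2, —d→ t3
  t1 = 0 + 0 → deadlocked
  t2 = 0 | (0 | 0) → deadlocked
  t3 = c.0 → —c→ t4
  t4 = 0 → deadlocked
Run σ = ⟨db⟩ on P: start {s0}
  step 1 (d): {s3}
  step 2 (b): {s4}
  — P admits the full trace.
Run σ = ⟨db⟩ on Q: start {t0}
  step 1 (d): {t3}
  step 2 (b): ∅  — Q cannot continue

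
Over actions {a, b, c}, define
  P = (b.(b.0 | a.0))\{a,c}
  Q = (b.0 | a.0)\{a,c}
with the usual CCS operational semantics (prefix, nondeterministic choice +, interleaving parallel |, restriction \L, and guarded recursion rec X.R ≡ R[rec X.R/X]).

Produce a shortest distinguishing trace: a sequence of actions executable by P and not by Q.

P's transition system — 3 states:
  p0 = (b.(b.0 | a.0))\{a,c} | =b=> p1
  p1 = (b.0 | a.0)\{a,c} | =b=> p2
  p2 = (0 | a.0)\{a,c} | deadlocked
Q's transition system — 2 states:
  q0 = (b.0 | a.0)\{a,c} | =b=> q1
  q1 = (0 | a.0)\{a,c} | deadlocked
Trace ⟨bb⟩ through P, begin at {p0}:
  step 1 (b): {p1}
  step 2 (b): {p2}
  P completes σ.
Trace ⟨bb⟩ through Q, begin at {q0}:
  step 1 (b): {q1}
  step 2 (b): no successor for Q

bb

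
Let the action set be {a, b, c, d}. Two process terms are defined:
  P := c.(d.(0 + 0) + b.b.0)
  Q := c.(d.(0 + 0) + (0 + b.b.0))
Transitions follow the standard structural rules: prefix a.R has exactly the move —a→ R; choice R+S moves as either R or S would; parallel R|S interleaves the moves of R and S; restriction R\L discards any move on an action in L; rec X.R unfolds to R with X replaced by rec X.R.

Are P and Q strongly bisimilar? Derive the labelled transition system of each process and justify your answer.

P's transition system — 5 states:
  m0 = c.(d.(0 + 0) + b.b.0) | ··c··> m1
  m1 = d.(0 + 0) + b.b.0 | ··b··> m2, ··d··> m3
  m2 = b.0 | ··b··> m4
  m3 = 0 + 0 | stopped
  m4 = 0 | stopped
Q's transition system — 5 states:
  n0 = c.(d.(0 + 0) + (0 + b.b.0)) | ··c··> n1
  n1 = d.(0 + 0) + (0 + b.b.0) | ··b··> n2, ··d··> n3
  n2 = b.0 | ··b··> n4
  n3 = 0 + 0 | stopped
  n4 = 0 | stopped
Partition-refinement fixed point:
  B0 = {m0, n0}
  B1 = {m1, n1}
  B2 = {m3, m4, n3, n4}
  B3 = {m2, n2}
m0 ∈ B0, n0 ∈ B0 → same block

P ~ Q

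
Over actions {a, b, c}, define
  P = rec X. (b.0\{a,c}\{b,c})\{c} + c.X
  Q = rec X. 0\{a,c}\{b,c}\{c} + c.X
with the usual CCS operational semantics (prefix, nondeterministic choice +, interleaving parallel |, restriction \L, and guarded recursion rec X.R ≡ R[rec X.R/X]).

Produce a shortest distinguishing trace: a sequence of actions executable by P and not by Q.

b

Reachable graph of P (2 states):
  p0 = rec X. (b.0\{a,c}\{b,c})\{c} + c.X :: -b-> p1, -c-> p0
  p1 = 0\{a,c}\{b,c}\{c} :: deadlocked
Reachable graph of Q (1 states):
  q0 = rec X. 0\{a,c}\{b,c}\{c} + c.X :: -c-> q0
Executing b from P (initial set {p0}):
  [1] b ⇒ {p1}
  — P admits the full trace.
Executing b from Q (initial set {q0}):
  [1] b ⇒ ∅  — Q cannot continue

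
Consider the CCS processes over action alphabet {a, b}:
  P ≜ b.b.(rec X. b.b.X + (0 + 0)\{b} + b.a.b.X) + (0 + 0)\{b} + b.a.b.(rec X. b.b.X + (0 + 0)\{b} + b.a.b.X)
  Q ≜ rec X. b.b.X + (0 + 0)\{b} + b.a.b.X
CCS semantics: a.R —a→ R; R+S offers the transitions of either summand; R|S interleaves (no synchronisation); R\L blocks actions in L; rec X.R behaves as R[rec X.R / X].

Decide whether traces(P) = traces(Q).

LTS(P): 4 reachable states
  s0 = b.b.(rec X. b.b.X + (0 + 0)\{b} + b.a.b.X) + (0 + 0)\{b} + b.a.b.(rec X. b.b.X + (0 + 0)\{b} + b.a.b.X) :: ··b··> s1, ··b··> s2
  s1 = a.b.(rec X. b.b.X + (0 + 0)\{b} + b.a.b.X) :: ··a··> s2
  s2 = b.(rec X. b.b.X + (0 + 0)\{b} + b.a.b.X) :: ··b··> s3
  s3 = rec X. b.b.X + (0 + 0)\{b} + b.a.b.X :: ··b··> s1, ··b··> s2
LTS(Q): 3 reachable states
  t0 = rec X. b.b.X + (0 + 0)\{b} + b.a.b.X :: ··b··> t1, ··b··> t2
  t1 = a.b.(rec X. b.b.X + (0 + 0)\{b} + b.a.b.X) :: ··a··> t2
  t2 = b.(rec X. b.b.X + (0 + 0)\{b} + b.a.b.X) :: ··b··> t0
Coarsest stable partition (strong bisimilarity classes):
  B0 = {s0, s3, t0}
  B1 = {s2, t2}
  B2 = {s1, t1}
s0 ∈ B0, t0 ∈ B0 → same block
Bisimilar ⇒ trace-equivalent.

traces(P) = traces(Q)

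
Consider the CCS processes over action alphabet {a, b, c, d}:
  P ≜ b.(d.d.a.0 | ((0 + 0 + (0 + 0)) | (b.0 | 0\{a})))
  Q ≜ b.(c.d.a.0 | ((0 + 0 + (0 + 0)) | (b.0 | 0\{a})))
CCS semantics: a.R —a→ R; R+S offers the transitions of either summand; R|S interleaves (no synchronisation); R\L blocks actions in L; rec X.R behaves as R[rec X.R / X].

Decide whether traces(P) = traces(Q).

Reachable graph of P (9 states):
  m0 = b.(d.d.a.0 | ((0 + 0 + (0 + 0)) | (b.0 | 0\{a}))) | ··b··> m1
  m1 = d.d.a.0 | ((0 + 0 + (0 + 0)) | (b.0 | 0\{a})) | ··b··> m2, ··d··> m3
  m2 = d.d.a.0 | ((0 + 0 + (0 + 0)) | (0 | 0\{a})) | ··d··> m4
  m3 = d.a.0 | ((0 + 0 + (0 + 0)) | (b.0 | 0\{a})) | ··b··> m4, ··d··> m5
  m4 = d.a.0 | ((0 + 0 + (0 + 0)) | (0 | 0\{a})) | ··d··> m6
  m5 = a.0 | ((0 + 0 + (0 + 0)) | (b.0 | 0\{a})) | ··a··> m7, ··b··> m6
  m6 = a.0 | ((0 + 0 + (0 + 0)) | (0 | 0\{a})) | ··a··> m8
  m7 = 0 | ((0 + 0 + (0 + 0)) | (b.0 | 0\{a})) | ··b··> m8
  m8 = 0 | ((0 + 0 + (0 + 0)) | (0 | 0\{a})) | ∅
Reachable graph of Q (9 states):
  n0 = b.(c.d.a.0 | ((0 + 0 + (0 + 0)) | (b.0 | 0\{a}))) | ··b··> n1
  n1 = c.d.a.0 | ((0 + 0 + (0 + 0)) | (b.0 | 0\{a})) | ··b··> n2, ··c··> n3
  n2 = c.d.a.0 | ((0 + 0 + (0 + 0)) | (0 | 0\{a})) | ··c··> n4
  n3 = d.a.0 | ((0 + 0 + (0 + 0)) | (b.0 | 0\{a})) | ··b··> n4, ··d··> n5
  n4 = d.a.0 | ((0 + 0 + (0 + 0)) | (0 | 0\{a})) | ··d··> n6
  n5 = a.0 | ((0 + 0 + (0 + 0)) | (b.0 | 0\{a})) | ··a··> n7, ··b··> n6
  n6 = a.0 | ((0 + 0 + (0 + 0)) | (0 | 0\{a})) | ··a··> n8
  n7 = 0 | ((0 + 0 + (0 + 0)) | (b.0 | 0\{a})) | ··b··> n8
  n8 = 0 | ((0 + 0 + (0 + 0)) | (0 | 0\{a})) | ∅
Trace ⟨bd⟩ through P, begin at {m0}:
  [1] b ⇒ {m1}
  [2] d ⇒ {m3}
  P completes σ.
Trace ⟨bd⟩ through Q, begin at {n0}:
  [1] b ⇒ {n1}
  [2] d ⇒ ∅ (Q stuck)

trace-distinct — witness ⟨bd⟩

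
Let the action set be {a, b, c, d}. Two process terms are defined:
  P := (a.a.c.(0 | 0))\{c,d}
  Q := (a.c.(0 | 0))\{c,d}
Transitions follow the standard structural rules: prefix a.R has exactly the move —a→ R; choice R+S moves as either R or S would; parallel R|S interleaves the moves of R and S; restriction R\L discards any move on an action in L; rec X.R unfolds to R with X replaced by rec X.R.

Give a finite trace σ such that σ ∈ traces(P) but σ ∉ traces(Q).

P's transition system — 3 states:
  s0 = (a.a.c.(0 | 0))\{c,d} ⊢ -a-> s1
  s1 = (a.c.(0 | 0))\{c,d} ⊢ -a-> s2
  s2 = (c.(0 | 0))\{c,d} ⊢ (no moves)
Q's transition system — 2 states:
  t0 = (a.c.(0 | 0))\{c,d} ⊢ -a-> t1
  t1 = (c.(0 | 0))\{c,d} ⊢ (no moves)
Executing aa from P (initial set {s0}):
  [1] a ⇒ {s1}
  [2] a ⇒ {s2}
  — P admits the full trace.
Executing aa from Q (initial set {t0}):
  [1] a ⇒ {t1}
  [2] a ⇒ ∅  — Q cannot continue

aa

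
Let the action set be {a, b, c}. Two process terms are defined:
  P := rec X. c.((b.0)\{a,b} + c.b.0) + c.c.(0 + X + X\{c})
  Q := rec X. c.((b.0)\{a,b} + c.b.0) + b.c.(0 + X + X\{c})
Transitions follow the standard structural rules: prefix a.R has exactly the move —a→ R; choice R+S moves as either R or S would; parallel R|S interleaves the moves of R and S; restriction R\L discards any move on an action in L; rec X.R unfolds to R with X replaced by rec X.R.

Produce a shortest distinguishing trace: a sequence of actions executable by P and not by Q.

ccc

Reachable graph of P (6 states):
  p0 = rec X. c.((b.0)\{a,b} + c.b.0) + c.c.(0 + X + X\{c}) has moves —c→ p1, —c→ p2
  p1 = (b.0)\{a,b} + c.b.0 has moves —c→ p3
  p2 = c.(0 + (rec X. c.((b.0)\{a,b} + c.b.0) + c.c.(0 + X + X\{c})) + (rec X. c.((b.0)\{a,b} + c.b.0) + c.c.(0 + X + X\{c}))\{c}) has moves —c→ p4
  p3 = b.0 has moves —b→ p5
  p4 = 0 + (rec X. c.((b.0)\{a,b} + c.b.0) + c.c.(0 + X + X\{c})) + (rec X. c.((b.0)\{a,b} + c.b.0) + c.c.(0 + X + X\{c}))\{c} has moves —c→ p1, —c→ p2
  p5 = 0 has moves deadlocked
Reachable graph of Q (7 states):
  q0 = rec X. c.((b.0)\{a,b} + c.b.0) + b.c.(0 + X + X\{c}) has moves —b→ q1, —c→ q2
  q1 = c.(0 + (rec X. c.((b.0)\{a,b} + c.b.0) + b.c.(0 + X + X\{c})) + (rec X. c.((b.0)\{a,b} + c.b.0) + b.c.(0 + X + X\{c}))\{c}) has moves —c→ q3
  q2 = (b.0)\{a,b} + c.b.0 has moves —c→ q4
  q3 = 0 + (rec X. c.((b.0)\{a,b} + c.b.0) + b.c.(0 + X + X\{c})) + (rec X. c.((b.0)\{a,b} + c.b.0) + b.c.(0 + X + X\{c}))\{c} has moves —b→ q1, —b→ q5, —c→ q2
  q4 = b.0 has moves —b→ q6
  q5 = (c.(0 + (rec X. c.((b.0)\{a,b} + c.b.0) + b.c.(0 + X + X\{c})) + (rec X. c.((b.0)\{a,b} + c.b.0) + b.c.(0 + X + X\{c}))\{c}))\{c} has moves deadlocked
  q6 = 0 has moves deadlocked
Executing ccc from P (initial set {p0}):
  after c @ step 1: {p1, p2}
  after c @ step 2: {p3, p4}
  after c @ step 3: {p1, p2}
  — P admits the full trace.
Executing ccc from Q (initial set {q0}):
  after c @ step 1: {q2}
  after c @ step 2: {q4}
  after c @ step 3: no successor for Q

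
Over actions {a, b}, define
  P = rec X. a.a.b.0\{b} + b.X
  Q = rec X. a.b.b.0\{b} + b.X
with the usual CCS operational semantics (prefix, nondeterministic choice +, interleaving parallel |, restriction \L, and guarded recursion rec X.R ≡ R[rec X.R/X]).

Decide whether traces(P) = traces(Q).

trace-distinct — witness ⟨aa⟩

Reachable graph of P (4 states):
  m0 = rec X. a.a.b.0\{b} + b.X :: --a--▸ m1, --b--▸ m0
  m1 = a.b.0\{b} :: --a--▸ m2
  m2 = b.0\{b} :: --b--▸ m3
  m3 = 0\{b} :: deadlocked
Reachable graph of Q (4 states):
  n0 = rec X. a.b.b.0\{b} + b.X :: --a--▸ n1, --b--▸ n0
  n1 = b.b.0\{b} :: --b--▸ n2
  n2 = b.0\{b} :: --b--▸ n3
  n3 = 0\{b} :: deadlocked
Run σ = ⟨aa⟩ on P: start {m0}
  after a @ step 1: {m1}
  after a @ step 2: {m2}
  — P admits the full trace.
Run σ = ⟨aa⟩ on Q: start {n0}
  after a @ step 1: {n1}
  after a @ step 2: ∅  — Q cannot continue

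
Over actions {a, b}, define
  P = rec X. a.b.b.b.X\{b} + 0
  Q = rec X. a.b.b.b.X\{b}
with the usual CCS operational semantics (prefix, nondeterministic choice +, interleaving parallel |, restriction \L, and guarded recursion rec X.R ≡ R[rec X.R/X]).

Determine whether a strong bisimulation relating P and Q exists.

bisimilar

P's transition system — 6 states:
  p0 = rec X. a.b.b.b.X\{b} + 0 → =a=> p1
  p1 = b.b.b.(rec X. a.b.b.b.X\{b} + 0)\{b} → =b=> p2
  p2 = b.b.(rec X. a.b.b.b.X\{b} + 0)\{b} → =b=> p3
  p3 = b.(rec X. a.b.b.b.X\{b} + 0)\{b} → =b=> p4
  p4 = (rec X. a.b.b.b.X\{b} + 0)\{b} → =a=> p5
  p5 = (b.b.b.(rec X. a.b.b.b.X\{b} + 0)\{b})\{b} → (no moves)
Q's transition system — 6 states:
  q0 = rec X. a.b.b.b.X\{b} → =a=> q1
  q1 = b.b.b.(rec X. a.b.b.b.X\{b})\{b} → =b=> q2
  q2 = b.b.(rec X. a.b.b.b.X\{b})\{b} → =b=> q3
  q3 = b.(rec X. a.b.b.b.X\{b})\{b} → =b=> q4
  q4 = (rec X. a.b.b.b.X\{b})\{b} → =a=> q5
  q5 = (b.b.b.(rec X. a.b.b.b.X\{b})\{b})\{b} → (no moves)
Coarsest stable partition (strong bisimilarity classes):
  B0 = {p0, q0}
  B1 = {p1, q1}
  B2 = {p2, q2}
  B3 = {p3, q3}
  B4 = {p4, q4}
  B5 = {p5, q5}
p0 ∈ B0, q0 ∈ B0 → same block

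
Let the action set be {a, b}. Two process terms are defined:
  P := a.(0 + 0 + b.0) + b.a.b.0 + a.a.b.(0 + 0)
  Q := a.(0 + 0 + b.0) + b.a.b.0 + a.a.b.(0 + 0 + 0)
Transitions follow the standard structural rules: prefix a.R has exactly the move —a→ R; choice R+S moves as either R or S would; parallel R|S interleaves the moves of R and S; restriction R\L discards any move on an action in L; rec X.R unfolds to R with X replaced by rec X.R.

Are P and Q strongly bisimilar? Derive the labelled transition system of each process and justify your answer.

YES

Reachable graph of P (8 states):
  p0 = a.(0 + 0 + b.0) + b.a.b.0 + a.a.b.(0 + 0) :: ··a··> p1, ··a··> p2, ··b··> p3
  p1 = 0 + 0 + b.0 :: ··b··> p4
  p2 = a.b.(0 + 0) :: ··a··> p5
  p3 = a.b.0 :: ··a··> p6
  p4 = 0 :: ·
  p5 = b.(0 + 0) :: ··b··> p7
  p6 = b.0 :: ··b··> p4
  p7 = 0 + 0 :: ·
Reachable graph of Q (8 states):
  q0 = a.(0 + 0 + b.0) + b.a.b.0 + a.a.b.(0 + 0 + 0) :: ··a··> q1, ··a··> q2, ··b··> q3
  q1 = 0 + 0 + b.0 :: ··b··> q4
  q2 = a.b.(0 + 0 + 0) :: ··a··> q5
  q3 = a.b.0 :: ··a··> q6
  q4 = 0 :: ·
  q5 = b.(0 + 0 + 0) :: ··b··> q7
  q6 = b.0 :: ··b··> q4
  q7 = 0 + 0 + 0 :: ·
Partition-refinement fixed point:
  B0 = {p0, q0}
  B1 = {p1, p5, p6, q1, q5, q6}
  B2 = {p4, p7, q4, q7}
  B3 = {p2, p3, q2, q3}
p0 ∈ B0, q0 ∈ B0 → same block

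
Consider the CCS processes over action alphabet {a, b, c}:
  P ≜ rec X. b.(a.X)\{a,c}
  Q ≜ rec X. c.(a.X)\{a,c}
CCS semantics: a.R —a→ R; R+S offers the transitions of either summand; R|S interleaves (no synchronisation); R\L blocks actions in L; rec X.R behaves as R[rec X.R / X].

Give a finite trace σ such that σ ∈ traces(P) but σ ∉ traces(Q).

b

P's transition system — 2 states:
  s0 = rec X. b.(a.X)\{a,c} ⊢ =b=> s1
  s1 = (a.(rec X. b.(a.X)\{a,c}))\{a,c} ⊢ ·
Q's transition system — 2 states:
  t0 = rec X. c.(a.X)\{a,c} ⊢ =c=> t1
  t1 = (a.(rec X. c.(a.X)\{a,c}))\{a,c} ⊢ ·
Run σ = ⟨b⟩ on P: start {s0}
  [1] b ⇒ {s1}
  P completes σ.
Run σ = ⟨b⟩ on Q: start {t0}
  [1] b ⇒ ∅ (Q stuck)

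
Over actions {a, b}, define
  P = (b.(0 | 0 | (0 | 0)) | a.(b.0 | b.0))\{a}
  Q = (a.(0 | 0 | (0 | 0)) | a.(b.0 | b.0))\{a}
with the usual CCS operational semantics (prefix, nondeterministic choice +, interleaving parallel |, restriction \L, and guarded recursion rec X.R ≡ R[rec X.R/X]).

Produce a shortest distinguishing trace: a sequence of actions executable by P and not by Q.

b

Reachable graph of P (2 states):
  s0 = (b.(0 | 0 | (0 | 0)) | a.(b.0 | b.0))\{a} has moves =b=> s1
  s1 = (0 | 0 | (0 | 0) | a.(b.0 | b.0))\{a} has moves deadlocked
Reachable graph of Q (1 states):
  t0 = (a.(0 | 0 | (0 | 0)) | a.(b.0 | b.0))\{a} has moves deadlocked
Trace ⟨b⟩ through P, begin at {s0}:
  after b @ step 1: {s1}
  — P admits the full trace.
Trace ⟨b⟩ through Q, begin at {t0}:
  after b @ step 1: ∅ (Q stuck)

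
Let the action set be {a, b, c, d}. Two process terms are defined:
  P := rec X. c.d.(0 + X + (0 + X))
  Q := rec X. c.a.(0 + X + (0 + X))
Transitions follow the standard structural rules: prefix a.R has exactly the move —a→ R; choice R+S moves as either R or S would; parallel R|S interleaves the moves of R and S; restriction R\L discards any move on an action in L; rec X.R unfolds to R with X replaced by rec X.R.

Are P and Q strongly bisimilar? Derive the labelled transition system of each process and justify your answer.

LTS(P): 3 reachable states
  m0 = rec X. c.d.(0 + X + (0 + X)) | --c--▸ m1
  m1 = d.(0 + (rec X. c.d.(0 + X + (0 + X))) + (0 + (rec X. c.d.(0 + X + (0 + X))))) | --d--▸ m2
  m2 = 0 + (rec X. c.d.(0 + X + (0 + X))) + (0 + (rec X. c.d.(0 + X + (0 + X)))) | --c--▸ m1
LTS(Q): 3 reachable states
  n0 = rec X. c.a.(0 + X + (0 + X)) | --c--▸ n1
  n1 = a.(0 + (rec X. c.a.(0 + X + (0 + X))) + (0 + (rec X. c.a.(0 + X + (0 + X))))) | --a--▸ n2
  n2 = 0 + (rec X. c.a.(0 + X + (0 + X))) + (0 + (rec X. c.a.(0 + X + (0 + X)))) | --c--▸ n1
Coarsest stable partition (strong bisimilarity classes):
  B0 = {m0, m2}
  B1 = {m1}
  B2 = {n0, n2}
  B3 = {n1}
m0 ∈ B0, n0 ∈ B2 → different blocks

NO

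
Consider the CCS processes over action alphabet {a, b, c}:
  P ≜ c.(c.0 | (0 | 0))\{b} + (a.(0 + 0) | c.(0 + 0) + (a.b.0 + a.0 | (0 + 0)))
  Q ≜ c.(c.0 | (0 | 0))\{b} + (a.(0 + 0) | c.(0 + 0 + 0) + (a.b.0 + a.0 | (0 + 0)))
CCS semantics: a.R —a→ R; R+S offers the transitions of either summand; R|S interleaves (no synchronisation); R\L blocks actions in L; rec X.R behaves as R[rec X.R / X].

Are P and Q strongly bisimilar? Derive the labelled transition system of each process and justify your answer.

LTS(P): 9 reachable states
  m0 = c.(c.0 | (0 | 0))\{b} + (a.(0 + 0) | c.(0 + 0) + (a.b.0 + a.0 | (0 + 0))) has moves =a=> m1, =a=> m2, =a=> m3, =c=> m4, =c=> m5
  m1 = (0 + 0) | c.(0 + 0) has moves =c=> m6
  m2 = 0 | (0 + 0) has moves (no moves)
  m3 = b.0 has moves =b=> m7
  m4 = (c.0 | (0 | 0))\{b} has moves =c=> m8
  m5 = a.(0 + 0) | (0 + 0) has moves =a=> m6
  m6 = (0 + 0) | (0 + 0) has moves (no moves)
  m7 = 0 has moves (no moves)
  m8 = (0 | (0 | 0))\{b} has moves (no moves)
LTS(Q): 9 reachable states
  n0 = c.(c.0 | (0 | 0))\{b} + (a.(0 + 0) | c.(0 + 0 + 0) + (a.b.0 + a.0 | (0 + 0))) has moves =a=> n1, =a=> n2, =a=> n3, =c=> n4, =c=> n5
  n1 = (0 + 0) | c.(0 + 0 + 0) has moves =c=> n6
  n2 = 0 | (0 + 0) has moves (no moves)
  n3 = b.0 has moves =b=> n7
  n4 = (c.0 | (0 | 0))\{b} has moves =c=> n8
  n5 = a.(0 + 0) | (0 + 0 + 0) has moves =a=> n6
  n6 = (0 + 0) | (0 + 0 + 0) has moves (no moves)
  n7 = 0 has moves (no moves)
  n8 = (0 | (0 | 0))\{b} has moves (no moves)
Partition-refinement fixed point:
  B0 = {m0, n0}
  B1 = {m1, m4, n1, n4}
  B2 = {m2, m6, m7, m8, n2, n6, n7, n8}
  B3 = {m5, n5}
  B4 = {m3, n3}
m0 ∈ B0, n0 ∈ B0 → same block

P ~ Q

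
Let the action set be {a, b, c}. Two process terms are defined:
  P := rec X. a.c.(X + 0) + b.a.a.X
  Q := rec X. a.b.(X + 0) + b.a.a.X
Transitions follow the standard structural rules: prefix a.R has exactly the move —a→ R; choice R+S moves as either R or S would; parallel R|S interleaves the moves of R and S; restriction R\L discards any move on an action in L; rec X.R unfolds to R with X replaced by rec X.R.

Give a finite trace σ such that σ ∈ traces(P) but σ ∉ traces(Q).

ac

Reachable graph of P (5 states):
  m0 = rec X. a.c.(X + 0) + b.a.a.X ⊢ =a=> m1, =b=> m2
  m1 = c.((rec X. a.c.(X + 0) + b.a.a.X) + 0) ⊢ =c=> m3
  m2 = a.a.(rec X. a.c.(X + 0) + b.a.a.X) ⊢ =a=> m4
  m3 = (rec X. a.c.(X + 0) + b.a.a.X) + 0 ⊢ =a=> m1, =b=> m2
  m4 = a.(rec X. a.c.(X + 0) + b.a.a.X) ⊢ =a=> m0
Reachable graph of Q (5 states):
  n0 = rec X. a.b.(X + 0) + b.a.a.X ⊢ =a=> n1, =b=> n2
  n1 = b.((rec X. a.b.(X + 0) + b.a.a.X) + 0) ⊢ =b=> n3
  n2 = a.a.(rec X. a.b.(X + 0) + b.a.a.X) ⊢ =a=> n4
  n3 = (rec X. a.b.(X + 0) + b.a.a.X) + 0 ⊢ =a=> n1, =b=> n2
  n4 = a.(rec X. a.b.(X + 0) + b.a.a.X) ⊢ =a=> n0
Trace ⟨ac⟩ through P, begin at {m0}:
  step 1 (a): {m1}
  step 2 (c): {m3}
  — P admits the full trace.
Trace ⟨ac⟩ through Q, begin at {n0}:
  step 1 (a): {n1}
  step 2 (c): ∅ (Q stuck)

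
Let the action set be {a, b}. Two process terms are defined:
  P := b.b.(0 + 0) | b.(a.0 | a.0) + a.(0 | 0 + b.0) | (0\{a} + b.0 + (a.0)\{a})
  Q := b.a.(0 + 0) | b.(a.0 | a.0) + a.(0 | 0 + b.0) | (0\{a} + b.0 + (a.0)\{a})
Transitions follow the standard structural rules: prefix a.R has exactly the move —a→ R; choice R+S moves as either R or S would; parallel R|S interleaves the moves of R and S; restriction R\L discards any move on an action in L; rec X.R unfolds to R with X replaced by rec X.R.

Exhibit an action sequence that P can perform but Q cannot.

bbb

Reachable graph of P (20 states):
  s0 = b.b.(0 + 0) | b.(a.0 | a.0) + a.(0 | 0 + b.0) | (0\{a} + b.0 + (a.0)\{a}) :: --a--▸ s1, --b--▸ s2, --b--▸ s3, --b--▸ s4
  s1 = (0 | 0 + b.0) | (0\{a} + b.0 + (a.0)\{a}) :: --b--▸ s5, --b--▸ s6
  s2 = a.(0 | 0 + b.0) | 0 :: --a--▸ s5
  s3 = b.(0 + 0) | b.(a.0 | a.0) :: --b--▸ s7, --b--▸ s8
  s4 = b.b.(0 + 0) | (a.0 | a.0) :: --a--▸ s10, --a--▸ s9, --b--▸ s8
  s5 = (0 | 0 + b.0) | 0 :: --b--▸ s11
  s6 = 0 | (0\{a} + b.0 + (a.0)\{a}) :: --b--▸ s11
  s7 = (0 + 0) | b.(a.0 | a.0) :: --b--▸ s12
  s8 = b.(0 + 0) | (a.0 | a.0) :: --a--▸ s13, --a--▸ s14, --b--▸ s12
  s9 = b.b.(0 + 0) | (0 | a.0) :: --a--▸ s15, --b--▸ s13
  s10 = b.b.(0 + 0) | (a.0 | 0) :: --a--▸ s15, --b--▸ s14
  s11 = 0 | 0 :: stopped
  s12 = (0 + 0) | (a.0 | a.0) :: --a--▸ s16, --a--▸ s17
  s13 = b.(0 + 0) | (0 | a.0) :: --a--▸ s18, --b--▸ s16
  s14 = b.(0 + 0) | (a.0 | 0) :: --a--▸ s18, --b--▸ s17
  s15 = b.b.(0 + 0) | (0 | 0) :: --b--▸ s18
  s16 = (0 + 0) | (0 | a.0) :: --a--▸ s19
  s17 = (0 + 0) | (a.0 | 0) :: --a--▸ s19
  s18 = b.(0 + 0) | (0 | 0) :: --b--▸ s19
  s19 = (0 + 0) | (0 | 0) :: stopped
Reachable graph of Q (20 states):
  t0 = b.a.(0 + 0) | b.(a.0 | a.0) + a.(0 | 0 + b.0) | (0\{a} + b.0 + (a.0)\{a}) :: --a--▸ t1, --b--▸ t2, --b--▸ t3, --b--▸ t4
  t1 = (0 | 0 + b.0) | (0\{a} + b.0 + (a.0)\{a}) :: --b--▸ t5, --b--▸ t6
  t2 = a.(0 + 0) | b.(a.0 | a.0) :: --a--▸ t7, --b--▸ t8
  t3 = a.(0 | 0 + b.0) | 0 :: --a--▸ t5
  t4 = b.a.(0 + 0) | (a.0 | a.0) :: --a--▸ t10, --a--▸ t9, --b--▸ t8
  t5 = (0 | 0 + b.0) | 0 :: --b--▸ t11
  t6 = 0 | (0\{a} + b.0 + (a.0)\{a}) :: --b--▸ t11
  t7 = (0 + 0) | b.(a.0 | a.0) :: --b--▸ t12
  t8 = a.(0 + 0) | (a.0 | a.0) :: --a--▸ t12, --a--▸ t13, --a--▸ t14
  t9 = b.a.(0 + 0) | (0 | a.0) :: --a--▸ t15, --b--▸ t13
  t10 = b.a.(0 + 0) | (a.0 | 0) :: --a--▸ t15, --b--▸ t14
  t11 = 0 | 0 :: stopped
  t12 = (0 + 0) | (a.0 | a.0) :: --a--▸ t16, --a--▸ t17
  t13 = a.(0 + 0) | (0 | a.0) :: --a--▸ t16, --a--▸ t18
  t14 = a.(0 + 0) | (a.0 | 0) :: --a--▸ t17, --a--▸ t18
  t15 = b.a.(0 + 0) | (0 | 0) :: --b--▸ t18
  t16 = (0 + 0) | (0 | a.0) :: --a--▸ t19
  t17 = (0 + 0) | (a.0 | 0) :: --a--▸ t19
  t18 = a.(0 + 0) | (0 | 0) :: --a--▸ t19
  t19 = (0 + 0) | (0 | 0) :: stopped
Trace ⟨bbb⟩ through P, begin at {s0}:
  after b @ step 1: {s2, s3, s4}
  after b @ step 2: {s7, s8}
  after b @ step 3: {s12}
  ✓ P
Trace ⟨bbb⟩ through Q, begin at {t0}:
  after b @ step 1: {t2, t3, t4}
  after b @ step 2: {t8}
  after b @ step 3: ∅  — Q cannot continue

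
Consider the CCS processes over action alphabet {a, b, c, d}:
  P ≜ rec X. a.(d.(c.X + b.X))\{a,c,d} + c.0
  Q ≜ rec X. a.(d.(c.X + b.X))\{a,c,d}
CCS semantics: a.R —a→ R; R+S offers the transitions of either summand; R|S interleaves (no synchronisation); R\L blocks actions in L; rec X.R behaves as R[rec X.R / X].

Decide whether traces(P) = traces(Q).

traces(P) ≠ traces(Q) — witness ⟨c⟩

LTS(P): 3 reachable states
  p0 = rec X. a.(d.(c.X + b.X))\{a,c,d} + c.0 → ··a··> p1, ··c··> p2
  p1 = (d.(c.(rec X. a.(d.(c.X + b.X))\{a,c,d} + c.0) + b.(rec X. a.(d.(c.X + b.X))\{a,c,d} + c.0)))\{a,c,d} → (no moves)
  p2 = 0 → (no moves)
LTS(Q): 2 reachable states
  q0 = rec X. a.(d.(c.X + b.X))\{a,c,d} → ··a··> q1
  q1 = (d.(c.(rec X. a.(d.(c.X + b.X))\{a,c,d}) + b.(rec X. a.(d.(c.X + b.X))\{a,c,d})))\{a,c,d} → (no moves)
Run σ = ⟨c⟩ on P: start {p0}
  step 1 (c): {p2}
  ✓ P
Run σ = ⟨c⟩ on Q: start {q0}
  step 1 (c): ∅ (Q stuck)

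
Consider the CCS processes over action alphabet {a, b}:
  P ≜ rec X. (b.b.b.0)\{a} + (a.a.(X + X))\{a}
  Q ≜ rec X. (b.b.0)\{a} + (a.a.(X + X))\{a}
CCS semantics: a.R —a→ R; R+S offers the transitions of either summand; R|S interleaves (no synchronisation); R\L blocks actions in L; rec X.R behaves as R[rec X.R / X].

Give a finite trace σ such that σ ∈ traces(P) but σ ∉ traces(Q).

bbb

P's transition system — 4 states:
  s0 = rec X. (b.b.b.0)\{a} + (a.a.(X + X))\{a} → ··b··> s1
  s1 = (b.b.0)\{a} → ··b··> s2
  s2 = (b.0)\{a} → ··b··> s3
  s3 = 0\{a} → ·
Q's transition system — 3 states:
  t0 = rec X. (b.b.0)\{a} + (a.a.(X + X))\{a} → ··b··> t1
  t1 = (b.0)\{a} → ··b··> t2
  t2 = 0\{a} → ·
Run σ = ⟨bbb⟩ on P: start {s0}
  after b @ step 1: {s1}
  after b @ step 2: {s2}
  after b @ step 3: {s3}
  ✓ P
Run σ = ⟨bbb⟩ on Q: start {t0}
  after b @ step 1: {t1}
  after b @ step 2: {t2}
  after b @ step 3: ∅ (Q stuck)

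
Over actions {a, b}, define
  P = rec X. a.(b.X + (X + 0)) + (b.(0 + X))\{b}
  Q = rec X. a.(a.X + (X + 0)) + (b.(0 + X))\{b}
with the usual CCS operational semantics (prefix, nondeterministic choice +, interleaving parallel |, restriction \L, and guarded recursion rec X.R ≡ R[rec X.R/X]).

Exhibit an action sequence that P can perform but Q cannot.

ab

P's transition system — 2 states:
  s0 = rec X. a.(b.X + (X + 0)) + (b.(0 + X))\{b} has moves --a--▸ s1
  s1 = b.(rec X. a.(b.X + (X + 0)) + (b.(0 + X))\{b}) + ((rec X. a.(b.X + (X + 0)) + (b.(0 + X))\{b}) + 0) has moves --a--▸ s1, --b--▸ s0
Q's transition system — 2 states:
  t0 = rec X. a.(a.X + (X + 0)) + (b.(0 + X))\{b} has moves --a--▸ t1
  t1 = a.(rec X. a.(a.X + (X + 0)) + (b.(0 + X))\{b}) + ((rec X. a.(a.X + (X + 0)) + (b.(0 + X))\{b}) + 0) has moves --a--▸ t0, --a--▸ t1
Run σ = ⟨ab⟩ on P: start {s0}
  [1] a ⇒ {s1}
  [2] b ⇒ {s0}
  ✓ P
Run σ = ⟨ab⟩ on Q: start {t0}
  [1] a ⇒ {t1}
  [2] b ⇒ ∅ (Q stuck)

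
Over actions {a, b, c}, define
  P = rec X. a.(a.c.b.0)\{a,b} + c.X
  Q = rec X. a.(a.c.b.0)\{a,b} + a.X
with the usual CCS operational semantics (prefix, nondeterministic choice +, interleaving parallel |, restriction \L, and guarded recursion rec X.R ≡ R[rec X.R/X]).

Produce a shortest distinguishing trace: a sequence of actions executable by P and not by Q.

P's transition system — 2 states:
  s0 = rec X. a.(a.c.b.0)\{a,b} + c.X :: ··a··> s1, ··c··> s0
  s1 = (a.c.b.0)\{a,b} :: ·
Q's transition system — 2 states:
  t0 = rec X. a.(a.c.b.0)\{a,b} + a.X :: ··a··> t0, ··a··> t1
  t1 = (a.c.b.0)\{a,b} :: ·
Run σ = ⟨c⟩ on P: start {s0}
  step 1 (c): {s0}
  P completes σ.
Run σ = ⟨c⟩ on Q: start {t0}
  step 1 (c): ∅ (Q stuck)

c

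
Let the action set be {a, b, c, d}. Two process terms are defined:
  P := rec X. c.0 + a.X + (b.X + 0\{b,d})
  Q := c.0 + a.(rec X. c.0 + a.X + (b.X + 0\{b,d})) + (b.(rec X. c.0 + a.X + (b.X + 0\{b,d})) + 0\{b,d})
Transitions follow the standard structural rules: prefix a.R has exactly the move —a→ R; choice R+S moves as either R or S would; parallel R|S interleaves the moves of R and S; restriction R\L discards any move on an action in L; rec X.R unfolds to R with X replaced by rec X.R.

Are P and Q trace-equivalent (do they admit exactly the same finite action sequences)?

traces(P) = traces(Q)

P's transition system — 2 states:
  s0 = rec X. c.0 + a.X + (b.X + 0\{b,d}) has moves ··a··> s0, ··b··> s0, ··c··> s1
  s1 = 0 has moves ·
Q's transition system — 3 states:
  t0 = c.0 + a.(rec X. c.0 + a.X + (b.X + 0\{b,d})) + (b.(rec X. c.0 + a.X + (b.X + 0\{b,d})) + 0\{b,d}) has moves ··a··> t1, ··b··> t1, ··c··> t2
  t1 = rec X. c.0 + a.X + (b.X + 0\{b,d}) has moves ··a··> t1, ··b··> t1, ··c··> t2
  t2 = 0 has moves ·
Partition-refinement fixed point:
  B0 = {s0, t0, t1}
  B1 = {s1, t2}
s0 ∈ B0, t0 ∈ B0 → same block
Bisimilar ⇒ trace-equivalent.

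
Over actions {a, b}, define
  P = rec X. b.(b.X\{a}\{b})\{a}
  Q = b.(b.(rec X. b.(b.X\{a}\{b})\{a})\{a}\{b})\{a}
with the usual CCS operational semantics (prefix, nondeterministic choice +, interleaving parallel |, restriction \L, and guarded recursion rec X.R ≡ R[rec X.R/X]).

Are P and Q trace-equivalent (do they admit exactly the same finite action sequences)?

YES

Reachable graph of P (3 states):
  m0 = rec X. b.(b.X\{a}\{b})\{a} | =b=> m1
  m1 = (b.(rec X. b.(b.X\{a}\{b})\{a})\{a}\{b})\{a} | =b=> m2
  m2 = (rec X. b.(b.X\{a}\{b})\{a})\{a}\{b}\{a} | (no moves)
Reachable graph of Q (3 states):
  n0 = b.(b.(rec X. b.(b.X\{a}\{b})\{a})\{a}\{b})\{a} | =b=> n1
  n1 = (b.(rec X. b.(b.X\{a}\{b})\{a})\{a}\{b})\{a} | =b=> n2
  n2 = (rec X. b.(b.X\{a}\{b})\{a})\{a}\{b}\{a} | (no moves)
Bisimilarity quotient blocks:
  B0 = {m0, n0}
  B1 = {m1, n1}
  B2 = {m2, n2}
m0 ∈ B0, n0 ∈ B0 → same block
Bisimilar ⇒ trace-equivalent.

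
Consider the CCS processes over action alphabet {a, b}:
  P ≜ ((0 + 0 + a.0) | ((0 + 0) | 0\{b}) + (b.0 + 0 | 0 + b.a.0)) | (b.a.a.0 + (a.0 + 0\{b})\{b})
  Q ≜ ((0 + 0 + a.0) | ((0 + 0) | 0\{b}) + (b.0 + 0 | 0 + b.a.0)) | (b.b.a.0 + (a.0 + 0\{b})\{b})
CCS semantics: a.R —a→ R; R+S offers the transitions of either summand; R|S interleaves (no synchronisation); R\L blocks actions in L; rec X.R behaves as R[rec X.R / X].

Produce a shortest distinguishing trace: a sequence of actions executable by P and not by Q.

Reachable graph of P (20 states):
  u0 = ((0 + 0 + a.0) | ((0 + 0) | 0\{b}) + (b.0 + 0 | 0 + b.a.0)) | (b.a.a.0 + (a.0 + 0\{b})\{b}) ⊢ —a→ u1, —a→ u2, —b→ u3, —b→ u4, —b→ u5
  u1 = ((0 + 0 + a.0) | ((0 + 0) | 0\{b}) + (b.0 + 0 | 0 + b.a.0)) | 0\{b} ⊢ —a→ u6, —b→ u7, —b→ u8
  u2 = 0 | ((0 + 0) | 0\{b}) | (b.a.a.0 + (a.0 + 0\{b})\{b}) ⊢ —a→ u6, —b→ u9
  u3 = ((0 + 0 + a.0) | ((0 + 0) | 0\{b}) + (b.0 + 0 | 0 + b.a.0)) | a.a.0 ⊢ —a→ u10, —a→ u9, —b→ u11, —b→ u12
  u4 = 0 | (b.a.a.0 + (a.0 + 0\{b})\{b}) ⊢ —a→ u7, —b→ u11
  u5 = a.0 | (b.a.a.0 + (a.0 + 0\{b})\{b}) ⊢ —a→ u4, —a→ u8, —b→ u12
  u6 = 0 | ((0 + 0) | 0\{b}) | 0\{b} ⊢ ·
  u7 = 0 | 0\{b} ⊢ ·
  u8 = a.0 | 0\{b} ⊢ —a→ u7
  u9 = 0 | ((0 + 0) | 0\{b}) | a.a.0 ⊢ —a→ u13
  u10 = ((0 + 0 + a.0) | ((0 + 0) | 0\{b}) + (b.0 + 0 | 0 + b.a.0)) | a.0 ⊢ —a→ u13, —a→ u14, —b→ u15, —b→ u16
  u11 = 0 | a.a.0 ⊢ —a→ u15
  u12 = a.0 | a.a.0 ⊢ —a→ u11, —a→ u16
  u13 = 0 | ((0 + 0) | 0\{b}) | a.0 ⊢ —a→ u17
  u14 = ((0 + 0 + a.0) | ((0 + 0) | 0\{b}) + (b.0 + 0 | 0 + b.a.0)) | 0 ⊢ —a→ u17, —b→ u18, —b→ u19
  u15 = 0 | a.0 ⊢ —a→ u18
  u16 = a.0 | a.0 ⊢ —a→ u15, —a→ u19
  u17 = 0 | ((0 + 0) | 0\{b}) | 0 ⊢ ·
  u18 = 0 | 0 ⊢ ·
  u19 = a.0 | 0 ⊢ —a→ u18
Reachable graph of Q (20 states):
  v0 = ((0 + 0 + a.0) | ((0 + 0) | 0\{b}) + (b.0 + 0 | 0 + b.a.0)) | (b.b.a.0 + (a.0 + 0\{b})\{b}) ⊢ —a→ v1, —a→ v2, —b→ v3, —b→ v4, —b→ v5
  v1 = ((0 + 0 + a.0) | ((0 + 0) | 0\{b}) + (b.0 + 0 | 0 + b.a.0)) | 0\{b} ⊢ —a→ v6, —b→ v7, —b→ v8
  v2 = 0 | ((0 + 0) | 0\{b}) | (b.b.a.0 + (a.0 + 0\{b})\{b}) ⊢ —a→ v6, —b→ v9
  v3 = ((0 + 0 + a.0) | ((0 + 0) | 0\{b}) + (b.0 + 0 | 0 + b.a.0)) | b.a.0 ⊢ —a→ v9, —b→ v10, —b→ v11, —b→ v12
  v4 = 0 | (b.b.a.0 + (a.0 + 0\{b})\{b}) ⊢ —a→ v7, —b→ v11
  v5 = a.0 | (b.b.a.0 + (a.0 + 0\{b})\{b}) ⊢ —a→ v4, —a→ v8, —b→ v12
  v6 = 0 | ((0 + 0) | 0\{b}) | 0\{b} ⊢ ·
  v7 = 0 | 0\{b} ⊢ ·
  v8 = a.0 | 0\{b} ⊢ —a→ v7
  v9 = 0 | ((0 + 0) | 0\{b}) | b.a.0 ⊢ —b→ v13
  v10 = ((0 + 0 + a.0) | ((0 + 0) | 0\{b}) + (b.0 + 0 | 0 + b.a.0)) | a.0 ⊢ —a→ v13, —a→ v14, —b→ v15, —b→ v16
  v11 = 0 | b.a.0 ⊢ —b→ v15
  v12 = a.0 | b.a.0 ⊢ —a→ v11, —b→ v16
  v13 = 0 | ((0 + 0) | 0\{b}) | a.0 ⊢ —a→ v17
  v14 = ((0 + 0 + a.0) | ((0 + 0) | 0\{b}) + (b.0 + 0 | 0 + b.a.0)) | 0 ⊢ —a→ v17, —b→ v18, —b→ v19
  v15 = 0 | a.0 ⊢ —a→ v18
  v16 = a.0 | a.0 ⊢ —a→ v15, —a→ v19
  v17 = 0 | ((0 + 0) | 0\{b}) | 0 ⊢ ·
  v18 = 0 | 0 ⊢ ·
  v19 = a.0 | 0 ⊢ —a→ v18
Run σ = ⟨abaa⟩ on P: start {u0}
  [1] a ⇒ {u1, u2}
  [2] b ⇒ {u7, u8, u9}
  [3] a ⇒ {u13, u7}
  [4] a ⇒ {u17}
  P completes σ.
Run σ = ⟨abaa⟩ on Q: start {v0}
  [1] a ⇒ {v1, v2}
  [2] b ⇒ {v7, v8, v9}
  [3] a ⇒ {v7}
  [4] a ⇒ ∅ (Q stuck)

abaa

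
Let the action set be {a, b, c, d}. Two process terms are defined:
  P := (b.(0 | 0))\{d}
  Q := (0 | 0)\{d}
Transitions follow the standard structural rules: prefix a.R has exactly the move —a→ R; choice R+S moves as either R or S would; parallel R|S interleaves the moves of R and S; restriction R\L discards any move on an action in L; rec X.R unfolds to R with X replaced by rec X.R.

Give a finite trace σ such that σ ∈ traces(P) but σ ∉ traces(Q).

b

Reachable graph of P (2 states):
  p0 = (b.(0 | 0))\{d} has moves -b-> p1
  p1 = (0 | 0)\{d} has moves stopped
Reachable graph of Q (1 states):
  q0 = (0 | 0)\{d} has moves stopped
Executing b from P (initial set {p0}):
  step 1 (b): {p1}
  ✓ P
Executing b from Q (initial set {q0}):
  step 1 (b): ∅ (Q stuck)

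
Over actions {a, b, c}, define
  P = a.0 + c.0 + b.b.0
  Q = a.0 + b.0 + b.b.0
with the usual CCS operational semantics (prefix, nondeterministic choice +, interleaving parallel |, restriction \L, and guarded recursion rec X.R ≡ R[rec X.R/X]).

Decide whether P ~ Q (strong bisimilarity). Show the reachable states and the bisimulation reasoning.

NO

LTS(P): 3 reachable states
  s0 = a.0 + c.0 + b.b.0 ⊢ -a-> s1, -b-> s2, -c-> s1
  s1 = 0 ⊢ (no moves)
  s2 = b.0 ⊢ -b-> s1
LTS(Q): 3 reachable states
  t0 = a.0 + b.0 + b.b.0 ⊢ -a-> t1, -b-> t1, -b-> t2
  t1 = 0 ⊢ (no moves)
  t2 = b.0 ⊢ -b-> t1
Partition-refinement fixed point:
  B0 = {s0}
  B1 = {s1, t1}
  B2 = {s2, t2}
  B3 = {t0}
s0 ∈ B0, t0 ∈ B3 → different blocks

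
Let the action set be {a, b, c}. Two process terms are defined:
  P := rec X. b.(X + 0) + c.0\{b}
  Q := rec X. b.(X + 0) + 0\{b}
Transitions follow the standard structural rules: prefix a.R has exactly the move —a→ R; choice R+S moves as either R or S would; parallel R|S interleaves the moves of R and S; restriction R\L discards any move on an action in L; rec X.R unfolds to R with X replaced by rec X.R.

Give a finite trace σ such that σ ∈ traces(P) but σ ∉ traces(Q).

c

Reachable graph of P (3 states):
  m0 = rec X. b.(X + 0) + c.0\{b} ⊢ --b--▸ m1, --c--▸ m2
  m1 = (rec X. b.(X + 0) + c.0\{b}) + 0 ⊢ --b--▸ m1, --c--▸ m2
  m2 = 0\{b} ⊢ deadlocked
Reachable graph of Q (2 states):
  n0 = rec X. b.(X + 0) + 0\{b} ⊢ --b--▸ n1
  n1 = (rec X. b.(X + 0) + 0\{b}) + 0 ⊢ --b--▸ n1
Executing c from P (initial set {m0}):
  [1] c ⇒ {m2}
  P completes σ.
Executing c from Q (initial set {n0}):
  [1] c ⇒ no successor for Q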